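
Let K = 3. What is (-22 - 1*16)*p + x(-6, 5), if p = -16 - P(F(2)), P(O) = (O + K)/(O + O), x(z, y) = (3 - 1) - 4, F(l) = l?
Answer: 1307/2 ≈ 653.50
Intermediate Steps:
x(z, y) = -2 (x(z, y) = 2 - 4 = -2)
P(O) = (3 + O)/(2*O) (P(O) = (O + 3)/(O + O) = (3 + O)/((2*O)) = (3 + O)*(1/(2*O)) = (3 + O)/(2*O))
p = -69/4 (p = -16 - (3 + 2)/(2*2) = -16 - 5/(2*2) = -16 - 1*5/4 = -16 - 5/4 = -69/4 ≈ -17.250)
(-22 - 1*16)*p + x(-6, 5) = (-22 - 1*16)*(-69/4) - 2 = (-22 - 16)*(-69/4) - 2 = -38*(-69/4) - 2 = 1311/2 - 2 = 1307/2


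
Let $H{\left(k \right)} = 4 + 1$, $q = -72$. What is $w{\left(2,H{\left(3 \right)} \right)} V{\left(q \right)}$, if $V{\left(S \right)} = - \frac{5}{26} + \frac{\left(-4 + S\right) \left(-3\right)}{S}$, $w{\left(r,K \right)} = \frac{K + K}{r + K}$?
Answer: $- \frac{1310}{273} \approx -4.7985$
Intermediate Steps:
$H{\left(k \right)} = 5$
$w{\left(r,K \right)} = \frac{2 K}{K + r}$
$V{\left(S \right)} = - \frac{5}{26} + \frac{12 - 3 S}{S}$ ($V{\left(S \right)} = \left(-5\right) \frac{1}{26} + \frac{12 - 3 S}{S} = - \frac{5}{26} + \frac{12 - 3 S}{S}$)
$w{\left(2,H{\left(3 \right)} \right)} V{\left(q \right)} = 2 \cdot 5 \frac{1}{5 + 2} \left(- \frac{83}{26} + \frac{12}{-72}\right) = 2 \cdot 5 \cdot \frac{1}{7} \left(- \frac{83}{26} + 12 \left(- \frac{1}{72}\right)\right) = 2 \cdot 5 \cdot \frac{1}{7} \left(- \frac{83}{26} - \frac{1}{6}\right) = \frac{10}{7} \left(- \frac{131}{39}\right) = - \frac{1310}{273}$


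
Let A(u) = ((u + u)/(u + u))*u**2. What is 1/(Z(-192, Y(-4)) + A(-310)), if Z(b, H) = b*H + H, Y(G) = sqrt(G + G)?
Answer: 24025/2308875462 + 191*I*sqrt(2)/4617750924 ≈ 1.0405e-5 + 5.8495e-8*I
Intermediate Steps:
Y(G) = sqrt(2)*sqrt(G) (Y(G) = sqrt(2*G) = sqrt(2)*sqrt(G))
A(u) = u**2 (A(u) = ((2*u)/((2*u)))*u**2 = ((2*u)*(1/(2*u)))*u**2 = 1*u**2 = u**2)
Z(b, H) = H + H*b (Z(b, H) = H*b + H = H + H*b)
1/(Z(-192, Y(-4)) + A(-310)) = 1/((sqrt(2)*sqrt(-4))*(1 - 192) + (-310)**2) = 1/((sqrt(2)*(2*I))*(-191) + 96100) = 1/((2*I*sqrt(2))*(-191) + 96100) = 1/(-382*I*sqrt(2) + 96100) = 1/(96100 - 382*I*sqrt(2))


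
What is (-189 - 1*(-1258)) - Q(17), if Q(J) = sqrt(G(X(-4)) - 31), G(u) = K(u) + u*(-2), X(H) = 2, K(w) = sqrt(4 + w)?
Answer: 1069 - sqrt(-35 + sqrt(6)) ≈ 1069.0 - 5.7053*I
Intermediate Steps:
G(u) = sqrt(4 + u) - 2*u (G(u) = sqrt(4 + u) + u*(-2) = sqrt(4 + u) - 2*u)
Q(J) = sqrt(-35 + sqrt(6)) (Q(J) = sqrt((sqrt(4 + 2) - 2*2) - 31) = sqrt((sqrt(6) - 4) - 31) = sqrt((-4 + sqrt(6)) - 31) = sqrt(-35 + sqrt(6)))
(-189 - 1*(-1258)) - Q(17) = (-189 - 1*(-1258)) - sqrt(-35 + sqrt(6)) = (-189 + 1258) - sqrt(-35 + sqrt(6)) = 1069 - sqrt(-35 + sqrt(6))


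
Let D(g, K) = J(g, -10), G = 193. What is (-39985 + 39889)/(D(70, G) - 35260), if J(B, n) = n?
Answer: 48/17635 ≈ 0.0027219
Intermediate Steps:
D(g, K) = -10
(-39985 + 39889)/(D(70, G) - 35260) = (-39985 + 39889)/(-10 - 35260) = -96/(-35270) = -96*(-1/35270) = 48/17635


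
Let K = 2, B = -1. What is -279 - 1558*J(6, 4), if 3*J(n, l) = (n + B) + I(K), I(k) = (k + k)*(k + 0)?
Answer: -21091/3 ≈ -7030.3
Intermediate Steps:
I(k) = 2*k² (I(k) = (2*k)*k = 2*k²)
J(n, l) = 7/3 + n/3 (J(n, l) = ((n - 1) + 2*2²)/3 = ((-1 + n) + 2*4)/3 = ((-1 + n) + 8)/3 = (7 + n)/3 = 7/3 + n/3)
-279 - 1558*J(6, 4) = -279 - 1558*(7/3 + (⅓)*6) = -279 - 1558*(7/3 + 2) = -279 - 1558*13/3 = -279 - 20254/3 = -21091/3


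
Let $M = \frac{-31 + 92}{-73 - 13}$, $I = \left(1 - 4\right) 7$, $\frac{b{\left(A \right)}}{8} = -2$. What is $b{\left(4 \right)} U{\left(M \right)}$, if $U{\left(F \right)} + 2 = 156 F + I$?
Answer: $\frac{91952}{43} \approx 2138.4$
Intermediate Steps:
$b{\left(A \right)} = -16$ ($b{\left(A \right)} = 8 \left(-2\right) = -16$)
$I = -21$ ($I = \left(-3\right) 7 = -21$)
$M = - \frac{61}{86}$ ($M = \frac{61}{-86} = 61 \left(- \frac{1}{86}\right) = - \frac{61}{86} \approx -0.7093$)
$U{\left(F \right)} = -23 + 156 F$ ($U{\left(F \right)} = -2 + \left(156 F - 21\right) = -2 + \left(-21 + 156 F\right) = -23 + 156 F$)
$b{\left(4 \right)} U{\left(M \right)} = - 16 \left(-23 + 156 \left(- \frac{61}{86}\right)\right) = - 16 \left(-23 - \frac{4758}{43}\right) = \left(-16\right) \left(- \frac{5747}{43}\right) = \frac{91952}{43}$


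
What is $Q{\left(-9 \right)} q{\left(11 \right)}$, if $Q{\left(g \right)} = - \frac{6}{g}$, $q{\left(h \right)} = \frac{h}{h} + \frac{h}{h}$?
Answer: $\frac{4}{3} \approx 1.3333$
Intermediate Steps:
$q{\left(h \right)} = 2$ ($q{\left(h \right)} = 1 + 1 = 2$)
$Q{\left(-9 \right)} q{\left(11 \right)} = - \frac{6}{-9} \cdot 2 = \left(-6\right) \left(- \frac{1}{9}\right) 2 = \frac{2}{3} \cdot 2 = \frac{4}{3}$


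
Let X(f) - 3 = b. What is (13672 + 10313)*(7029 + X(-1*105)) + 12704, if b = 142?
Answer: 172081094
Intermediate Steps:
X(f) = 145 (X(f) = 3 + 142 = 145)
(13672 + 10313)*(7029 + X(-1*105)) + 12704 = (13672 + 10313)*(7029 + 145) + 12704 = 23985*7174 + 12704 = 172068390 + 12704 = 172081094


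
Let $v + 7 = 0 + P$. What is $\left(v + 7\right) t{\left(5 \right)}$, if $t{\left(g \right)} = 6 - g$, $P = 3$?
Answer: $3$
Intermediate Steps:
$v = -4$ ($v = -7 + \left(0 + 3\right) = -7 + 3 = -4$)
$\left(v + 7\right) t{\left(5 \right)} = \left(-4 + 7\right) \left(6 - 5\right) = 3 \left(6 - 5\right) = 3 \cdot 1 = 3$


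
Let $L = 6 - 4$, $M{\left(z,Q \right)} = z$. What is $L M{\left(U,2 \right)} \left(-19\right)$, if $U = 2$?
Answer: $-76$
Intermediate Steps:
$L = 2$
$L M{\left(U,2 \right)} \left(-19\right) = 2 \cdot 2 \left(-19\right) = 4 \left(-19\right) = -76$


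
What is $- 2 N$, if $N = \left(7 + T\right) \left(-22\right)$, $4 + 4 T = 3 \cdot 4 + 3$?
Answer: $429$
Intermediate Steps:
$T = \frac{11}{4}$ ($T = -1 + \frac{3 \cdot 4 + 3}{4} = -1 + \frac{12 + 3}{4} = -1 + \frac{1}{4} \cdot 15 = -1 + \frac{15}{4} = \frac{11}{4} \approx 2.75$)
$N = - \frac{429}{2}$ ($N = \left(7 + \frac{11}{4}\right) \left(-22\right) = \frac{39}{4} \left(-22\right) = - \frac{429}{2} \approx -214.5$)
$- 2 N = \left(-2\right) \left(- \frac{429}{2}\right) = 429$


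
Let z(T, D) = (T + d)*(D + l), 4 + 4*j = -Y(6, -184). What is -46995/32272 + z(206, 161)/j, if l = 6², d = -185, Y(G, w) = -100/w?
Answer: -24575526531/6744848 ≈ -3643.6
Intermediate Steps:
l = 36
j = -209/184 (j = -1 + (-(-100)/(-184))/4 = -1 + (-(-100)*(-1)/184)/4 = -1 + (-1*25/46)/4 = -1 + (¼)*(-25/46) = -1 - 25/184 = -209/184 ≈ -1.1359)
z(T, D) = (-185 + T)*(36 + D) (z(T, D) = (T - 185)*(D + 36) = (-185 + T)*(36 + D))
-46995/32272 + z(206, 161)/j = -46995/32272 + (-6660 - 185*161 + 36*206 + 161*206)/(-209/184) = -46995*1/32272 + (-6660 - 29785 + 7416 + 33166)*(-184/209) = -46995/32272 + 4137*(-184/209) = -46995/32272 - 761208/209 = -24575526531/6744848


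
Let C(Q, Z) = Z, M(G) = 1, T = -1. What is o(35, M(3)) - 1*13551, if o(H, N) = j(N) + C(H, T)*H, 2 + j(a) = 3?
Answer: -13585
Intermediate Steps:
j(a) = 1 (j(a) = -2 + 3 = 1)
o(H, N) = 1 - H
o(35, M(3)) - 1*13551 = (1 - 1*35) - 1*13551 = (1 - 35) - 13551 = -34 - 13551 = -13585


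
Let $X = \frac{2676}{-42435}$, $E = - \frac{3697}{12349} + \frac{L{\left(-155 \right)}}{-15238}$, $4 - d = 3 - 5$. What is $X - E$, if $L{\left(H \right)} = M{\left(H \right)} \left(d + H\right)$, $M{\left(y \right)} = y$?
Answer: $\frac{4663161891641}{2661722106990} \approx 1.7519$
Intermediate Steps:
$d = 6$ ($d = 4 - \left(3 - 5\right) = 4 - -2 = 4 + 2 = 6$)
$L{\left(H \right)} = H \left(6 + H\right)$
$E = - \frac{341535041}{188174062}$ ($E = - \frac{3697}{12349} + \frac{\left(-155\right) \left(6 - 155\right)}{-15238} = \left(-3697\right) \frac{1}{12349} + \left(-155\right) \left(-149\right) \left(- \frac{1}{15238}\right) = - \frac{3697}{12349} + 23095 \left(- \frac{1}{15238}\right) = - \frac{3697}{12349} - \frac{23095}{15238} = - \frac{341535041}{188174062} \approx -1.815$)
$X = - \frac{892}{14145}$ ($X = 2676 \left(- \frac{1}{42435}\right) = - \frac{892}{14145} \approx -0.063061$)
$X - E = - \frac{892}{14145} - - \frac{341535041}{188174062} = - \frac{892}{14145} + \frac{341535041}{188174062} = \frac{4663161891641}{2661722106990}$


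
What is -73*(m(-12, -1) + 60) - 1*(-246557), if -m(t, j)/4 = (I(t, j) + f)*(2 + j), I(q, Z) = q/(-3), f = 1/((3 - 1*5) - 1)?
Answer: 729743/3 ≈ 2.4325e+5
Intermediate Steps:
f = -1/3 (f = 1/((3 - 5) - 1) = 1/(-2 - 1) = 1/(-3) = -1/3 ≈ -0.33333)
I(q, Z) = -q/3 (I(q, Z) = q*(-1/3) = -q/3)
m(t, j) = -4*(2 + j)*(-1/3 - t/3) (m(t, j) = -4*(-t/3 - 1/3)*(2 + j) = -4*(-1/3 - t/3)*(2 + j) = -4*(2 + j)*(-1/3 - t/3))
-73*(m(-12, -1) + 60) - 1*(-246557) = -73*((8/3 + (4/3)*(-1) + (8/3)*(-12) + (4/3)*(-1)*(-12)) + 60) - 1*(-246557) = -73*((8/3 - 4/3 - 32 + 16) + 60) + 246557 = -73*(-44/3 + 60) + 246557 = -73*136/3 + 246557 = -9928/3 + 246557 = 729743/3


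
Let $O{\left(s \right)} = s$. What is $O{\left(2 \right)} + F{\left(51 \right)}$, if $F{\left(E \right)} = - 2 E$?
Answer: $-100$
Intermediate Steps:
$O{\left(2 \right)} + F{\left(51 \right)} = 2 - 102 = -100$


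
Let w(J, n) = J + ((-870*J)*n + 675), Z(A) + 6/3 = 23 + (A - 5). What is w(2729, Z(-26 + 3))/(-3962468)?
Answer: -8311507/1981234 ≈ -4.1951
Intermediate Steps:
Z(A) = 16 + A (Z(A) = -2 + (23 + (A - 5)) = -2 + (23 + (-5 + A)) = -2 + (18 + A) = 16 + A)
w(J, n) = 675 + J - 870*J*n (w(J, n) = J + (-870*J*n + 675) = J + (675 - 870*J*n) = 675 + J - 870*J*n)
w(2729, Z(-26 + 3))/(-3962468) = (675 + 2729 - 870*2729*(16 + (-26 + 3)))/(-3962468) = (675 + 2729 - 870*2729*(16 - 23))*(-1/3962468) = (675 + 2729 - 870*2729*(-7))*(-1/3962468) = (675 + 2729 + 16619610)*(-1/3962468) = 16623014*(-1/3962468) = -8311507/1981234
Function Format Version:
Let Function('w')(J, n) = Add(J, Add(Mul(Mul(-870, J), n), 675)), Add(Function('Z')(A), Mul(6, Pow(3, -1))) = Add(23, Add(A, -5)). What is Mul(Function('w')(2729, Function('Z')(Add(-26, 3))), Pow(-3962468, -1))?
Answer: Rational(-8311507, 1981234) ≈ -4.1951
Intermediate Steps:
Function('Z')(A) = Add(16, A) (Function('Z')(A) = Add(-2, Add(23, Add(A, -5))) = Add(-2, Add(23, Add(-5, A))) = Add(-2, Add(18, A)) = Add(16, A))
Function('w')(J, n) = Add(675, J, Mul(-870, J, n)) (Function('w')(J, n) = Add(J, Add(Mul(-870, J, n), 675)) = Add(J, Add(675, Mul(-870, J, n))) = Add(675, J, Mul(-870, J, n)))
Mul(Function('w')(2729, Function('Z')(Add(-26, 3))), Pow(-3962468, -1)) = Mul(Add(675, 2729, Mul(-870, 2729, Add(16, Add(-26, 3)))), Pow(-3962468, -1)) = Mul(Add(675, 2729, Mul(-870, 2729, Add(16, -23))), Rational(-1, 3962468)) = Mul(Add(675, 2729, Mul(-870, 2729, -7)), Rational(-1, 3962468)) = Mul(Add(675, 2729, 16619610), Rational(-1, 3962468)) = Mul(16623014, Rational(-1, 3962468)) = Rational(-8311507, 1981234)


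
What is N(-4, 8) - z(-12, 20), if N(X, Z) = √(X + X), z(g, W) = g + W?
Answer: -8 + 2*I*√2 ≈ -8.0 + 2.8284*I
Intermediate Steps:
z(g, W) = W + g
N(X, Z) = √2*√X (N(X, Z) = √(2*X) = √2*√X)
N(-4, 8) - z(-12, 20) = √2*√(-4) - (20 - 12) = √2*(2*I) - 1*8 = 2*I*√2 - 8 = -8 + 2*I*√2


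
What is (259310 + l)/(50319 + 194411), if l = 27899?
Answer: 287209/244730 ≈ 1.1736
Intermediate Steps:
(259310 + l)/(50319 + 194411) = (259310 + 27899)/(50319 + 194411) = 287209/244730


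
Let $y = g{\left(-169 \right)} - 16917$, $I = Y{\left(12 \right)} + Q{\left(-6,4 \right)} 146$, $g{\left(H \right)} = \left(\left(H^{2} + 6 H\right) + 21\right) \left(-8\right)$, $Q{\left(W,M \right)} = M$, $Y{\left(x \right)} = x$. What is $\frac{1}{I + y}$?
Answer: $- \frac{1}{236865} \approx -4.2218 \cdot 10^{-6}$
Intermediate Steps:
$g{\left(H \right)} = -168 - 48 H - 8 H^{2}$ ($g{\left(H \right)} = \left(21 + H^{2} + 6 H\right) \left(-8\right) = -168 - 48 H - 8 H^{2}$)
$I = 596$ ($I = 12 + 4 \cdot 146 = 12 + 584 = 596$)
$y = -237461$ ($y = \left(-168 - -8112 - 8 \left(-169\right)^{2}\right) - 16917 = \left(-168 + 8112 - 228488\right) - 16917 = -220544 - 16917 = -237461$)
$\frac{1}{I + y} = \frac{1}{596 - 237461} = \frac{1}{-236865} = - \frac{1}{236865}$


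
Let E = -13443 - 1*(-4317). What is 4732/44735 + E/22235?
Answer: -60607118/198936545 ≈ -0.30466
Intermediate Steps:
E = -9126 (E = -13443 + 4317 = -9126)
4732/44735 + E/22235 = 4732/44735 - 9126/22235 = -60607118/198936545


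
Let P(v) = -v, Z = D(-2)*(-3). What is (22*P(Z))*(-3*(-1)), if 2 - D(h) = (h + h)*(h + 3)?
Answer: 1188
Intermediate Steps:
D(h) = 2 - 2*h*(3 + h) (D(h) = 2 - (h + h)*(h + 3) = 2 - 2*h*(3 + h))
Z = -18 (Z = (2 - 6*(-2) - 2*(-2)²)*(-3) = (2 + 12 - 2*4)*(-3) = (2 + 12 - 8)*(-3) = 6*(-3) = -18)
(22*P(Z))*(-3*(-1)) = (22*(-1*(-18)))*(-3*(-1)) = (22*18)*3 = 396*3 = 1188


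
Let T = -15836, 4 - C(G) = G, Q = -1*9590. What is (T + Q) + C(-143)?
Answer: -25279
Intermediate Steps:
Q = -9590
C(G) = 4 - G
(T + Q) + C(-143) = (-15836 - 9590) + (4 - 1*(-143)) = -25426 + (4 + 143) = -25426 + 147 = -25279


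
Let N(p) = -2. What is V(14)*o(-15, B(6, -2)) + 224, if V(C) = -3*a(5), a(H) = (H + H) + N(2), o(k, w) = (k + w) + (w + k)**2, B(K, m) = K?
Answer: -1504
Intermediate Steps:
o(k, w) = k + w + (k + w)**2 (o(k, w) = (k + w) + (k + w)**2 = k + w + (k + w)**2)
a(H) = -2 + 2*H (a(H) = (H + H) - 2 = 2*H - 2 = -2 + 2*H)
V(C) = -24 (V(C) = -3*(-2 + 2*5) = -3*(-2 + 10) = -3*8 = -24)
V(14)*o(-15, B(6, -2)) + 224 = -24*(-15 + 6 + (-15 + 6)**2) + 224 = -24*(-15 + 6 + (-9)**2) + 224 = -24*(-15 + 6 + 81) + 224 = -24*72 + 224 = -1728 + 224 = -1504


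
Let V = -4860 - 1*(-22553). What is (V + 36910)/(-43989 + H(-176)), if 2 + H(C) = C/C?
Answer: -54603/43990 ≈ -1.2413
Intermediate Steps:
H(C) = -1 (H(C) = -2 + C/C = -2 + 1 = -1)
V = 17693 (V = -4860 + 22553 = 17693)
(V + 36910)/(-43989 + H(-176)) = (17693 + 36910)/(-43989 - 1) = 54603/(-43990) = 54603*(-1/43990) = -54603/43990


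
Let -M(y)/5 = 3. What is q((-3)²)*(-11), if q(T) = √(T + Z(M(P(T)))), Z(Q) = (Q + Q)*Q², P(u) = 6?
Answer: -33*I*√749 ≈ -903.14*I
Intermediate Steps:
M(y) = -15 (M(y) = -5*3 = -15)
Z(Q) = 2*Q³ (Z(Q) = (2*Q)*Q² = 2*Q³)
q(T) = √(-6750 + T) (q(T) = √(T + 2*(-15)³) = √(T + 2*(-3375)) = √(T - 6750) = √(-6750 + T))
q((-3)²)*(-11) = √(-6750 + (-3)²)*(-11) = √(-6750 + 9)*(-11) = √(-6741)*(-11) = (3*I*√749)*(-11) = -33*I*√749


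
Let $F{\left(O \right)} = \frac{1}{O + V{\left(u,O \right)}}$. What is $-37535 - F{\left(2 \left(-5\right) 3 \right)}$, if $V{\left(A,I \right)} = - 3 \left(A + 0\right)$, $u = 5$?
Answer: $- \frac{1689074}{45} \approx -37535.0$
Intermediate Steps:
$V{\left(A,I \right)} = - 3 A$
$F{\left(O \right)} = \frac{1}{-15 + O}$ ($F{\left(O \right)} = \frac{1}{O - 15} = \frac{1}{-15 + O}$)
$-37535 - F{\left(2 \left(-5\right) 3 \right)} = -37535 - \frac{1}{-15 + 2 \left(-5\right) 3} = -37535 - \frac{1}{-15 - 30} = -37535 - \frac{1}{-45} = -37535 - - \frac{1}{45} = -37535 + \frac{1}{45} = - \frac{1689074}{45}$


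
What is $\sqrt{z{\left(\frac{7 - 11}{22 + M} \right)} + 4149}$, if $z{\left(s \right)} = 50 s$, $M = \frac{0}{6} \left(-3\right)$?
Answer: $\frac{\sqrt{500929}}{11} \approx 64.342$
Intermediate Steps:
$M = 0$ ($M = 0 \cdot \frac{1}{6} \left(-3\right) = 0 \left(-3\right) = 0$)
$\sqrt{z{\left(\frac{7 - 11}{22 + M} \right)} + 4149} = \sqrt{50 \frac{7 - 11}{22 + 0} + 4149} = \sqrt{50 \left(- \frac{4}{22}\right) + 4149} = \sqrt{50 \left(\left(-4\right) \frac{1}{22}\right) + 4149} = \sqrt{50 \left(- \frac{2}{11}\right) + 4149} = \sqrt{- \frac{100}{11} + 4149} = \sqrt{\frac{45539}{11}} = \frac{\sqrt{500929}}{11}$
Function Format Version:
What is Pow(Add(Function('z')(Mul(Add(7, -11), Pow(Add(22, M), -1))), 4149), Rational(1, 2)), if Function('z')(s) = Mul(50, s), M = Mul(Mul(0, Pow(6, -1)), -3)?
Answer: Mul(Rational(1, 11), Pow(500929, Rational(1, 2))) ≈ 64.342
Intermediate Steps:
M = 0 (M = Mul(Mul(0, Rational(1, 6)), -3) = Mul(0, -3) = 0)
Pow(Add(Function('z')(Mul(Add(7, -11), Pow(Add(22, M), -1))), 4149), Rational(1, 2)) = Pow(Add(Mul(50, Mul(Add(7, -11), Pow(Add(22, 0), -1))), 4149), Rational(1, 2)) = Pow(Add(Mul(50, Mul(-4, Pow(22, -1))), 4149), Rational(1, 2)) = Pow(Add(Mul(50, Mul(-4, Rational(1, 22))), 4149), Rational(1, 2)) = Pow(Add(Mul(50, Rational(-2, 11)), 4149), Rational(1, 2)) = Pow(Add(Rational(-100, 11), 4149), Rational(1, 2)) = Pow(Rational(45539, 11), Rational(1, 2)) = Mul(Rational(1, 11), Pow(500929, Rational(1, 2)))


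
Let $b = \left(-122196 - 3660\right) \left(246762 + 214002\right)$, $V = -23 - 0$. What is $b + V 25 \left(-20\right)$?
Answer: $-57989902484$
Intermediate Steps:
$V = -23$ ($V = -23 + 0 = -23$)
$b = -57989913984$ ($b = \left(-125856\right) 460764 = -57989913984$)
$b + V 25 \left(-20\right) = -57989913984 + \left(-23\right) 25 \left(-20\right) = -57989913984 - -11500 = -57989913984 + 11500 = -57989902484$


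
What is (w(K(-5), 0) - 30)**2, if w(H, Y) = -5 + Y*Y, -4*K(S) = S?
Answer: 1225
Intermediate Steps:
K(S) = -S/4
w(H, Y) = -5 + Y**2
(w(K(-5), 0) - 30)**2 = ((-5 + 0**2) - 30)**2 = ((-5 + 0) - 30)**2 = (-5 - 30)**2 = (-35)**2 = 1225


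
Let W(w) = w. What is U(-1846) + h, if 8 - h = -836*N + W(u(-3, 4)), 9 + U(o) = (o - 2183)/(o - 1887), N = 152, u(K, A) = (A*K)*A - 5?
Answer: 474557921/3733 ≈ 1.2713e+5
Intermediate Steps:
u(K, A) = -5 + K*A² (u(K, A) = K*A² - 5 = -5 + K*A²)
U(o) = -9 + (-2183 + o)/(-1887 + o) (U(o) = -9 + (o - 2183)/(o - 1887) = -9 + (-2183 + o)/(-1887 + o))
h = 127133 (h = 8 - (-836*152 + (-5 - 3*4²)) = 8 - (-127072 + (-5 - 3*16)) = 8 - (-127072 + (-5 - 48)) = 8 - (-127072 - 53) = 8 - 1*(-127125) = 8 + 127125 = 127133)
U(-1846) + h = 8*(1850 - 1*(-1846))/(-1887 - 1846) + 127133 = 8*(1850 + 1846)/(-3733) + 127133 = 8*(-1/3733)*3696 + 127133 = -29568/3733 + 127133 = 474557921/3733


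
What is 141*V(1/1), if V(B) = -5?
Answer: -705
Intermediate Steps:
141*V(1/1) = 141*(-5) = -705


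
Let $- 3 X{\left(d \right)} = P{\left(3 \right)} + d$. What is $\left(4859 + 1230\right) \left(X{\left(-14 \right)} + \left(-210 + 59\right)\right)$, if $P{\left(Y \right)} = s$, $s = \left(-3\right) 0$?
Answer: $- \frac{2673071}{3} \approx -8.9102 \cdot 10^{5}$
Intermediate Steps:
$s = 0$
$P{\left(Y \right)} = 0$
$X{\left(d \right)} = - \frac{d}{3}$ ($X{\left(d \right)} = - \frac{0 + d}{3} = - \frac{d}{3}$)
$\left(4859 + 1230\right) \left(X{\left(-14 \right)} + \left(-210 + 59\right)\right) = \left(4859 + 1230\right) \left(\left(- \frac{1}{3}\right) \left(-14\right) + \left(-210 + 59\right)\right) = 6089 \left(\frac{14}{3} - 151\right) = 6089 \left(- \frac{439}{3}\right) = - \frac{2673071}{3}$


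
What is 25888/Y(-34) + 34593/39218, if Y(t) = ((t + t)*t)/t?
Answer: -253230815/666706 ≈ -379.82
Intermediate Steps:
Y(t) = 2*t (Y(t) = ((2*t)*t)/t = (2*t**2)/t = 2*t)
25888/Y(-34) + 34593/39218 = 25888/((2*(-34))) + 34593/39218 = 25888/(-68) + 34593*(1/39218) = 25888*(-1/68) + 34593/39218 = -6472/17 + 34593/39218 = -253230815/666706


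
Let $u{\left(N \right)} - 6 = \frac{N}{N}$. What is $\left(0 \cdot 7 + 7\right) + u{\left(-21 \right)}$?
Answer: $14$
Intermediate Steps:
$u{\left(N \right)} = 7$ ($u{\left(N \right)} = 6 + \frac{N}{N} = 6 + 1 = 7$)
$\left(0 \cdot 7 + 7\right) + u{\left(-21 \right)} = \left(0 \cdot 7 + 7\right) + 7 = \left(0 + 7\right) + 7 = 7 + 7 = 14$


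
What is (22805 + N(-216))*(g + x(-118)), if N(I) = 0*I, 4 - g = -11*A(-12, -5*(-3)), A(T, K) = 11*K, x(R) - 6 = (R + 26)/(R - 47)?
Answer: 1373850737/33 ≈ 4.1632e+7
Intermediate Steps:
x(R) = 6 + (26 + R)/(-47 + R) (x(R) = 6 + (R + 26)/(R - 47) = 6 + (26 + R)/(-47 + R))
g = 1819 (g = 4 - (-11)*11*(-5*(-3)) = 4 - (-11)*11*15 = 4 - (-11)*165 = 4 - 1*(-1815) = 4 + 1815 = 1819)
N(I) = 0
(22805 + N(-216))*(g + x(-118)) = (22805 + 0)*(1819 + (-256 + 7*(-118))/(-47 - 118)) = 22805*(1819 + (-256 - 826)/(-165)) = 22805*(1819 - 1/165*(-1082)) = 22805*(1819 + 1082/165) = 22805*(301217/165) = 1373850737/33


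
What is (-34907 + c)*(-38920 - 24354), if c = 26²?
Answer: 2165932294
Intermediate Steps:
c = 676
(-34907 + c)*(-38920 - 24354) = (-34907 + 676)*(-38920 - 24354) = -34231*(-63274) = 2165932294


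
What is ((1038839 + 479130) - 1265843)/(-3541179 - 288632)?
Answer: -252126/3829811 ≈ -0.065832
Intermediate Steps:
((1038839 + 479130) - 1265843)/(-3541179 - 288632) = (1517969 - 1265843)/(-3829811) = 252126*(-1/3829811) = -252126/3829811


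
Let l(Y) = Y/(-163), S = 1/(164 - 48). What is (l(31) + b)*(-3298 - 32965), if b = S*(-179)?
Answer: 1188447299/18908 ≈ 62854.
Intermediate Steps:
S = 1/116 ≈ 0.0086207
b = -179/116 (b = (1/116)*(-179) = -179/116 ≈ -1.5431)
l(Y) = -Y/163 (l(Y) = Y*(-1/163) = -Y/163)
(l(31) + b)*(-3298 - 32965) = (-1/163*31 - 179/116)*(-3298 - 32965) = (-31/163 - 179/116)*(-36263) = -32773/18908*(-36263) = 1188447299/18908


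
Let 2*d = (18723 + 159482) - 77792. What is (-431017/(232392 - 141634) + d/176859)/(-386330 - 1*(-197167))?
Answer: 3981810782/168684729845827 ≈ 2.3605e-5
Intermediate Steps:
d = 100413/2 (d = ((18723 + 159482) - 77792)/2 = (178205 - 77792)/2 = (½)*100413 = 100413/2 ≈ 50207.)
(-431017/(232392 - 141634) + d/176859)/(-386330 - 1*(-197167)) = (-431017/(232392 - 141634) + (100413/2)/176859)/(-386330 - 1*(-197167)) = (-431017/90758 + (100413/2)*(1/176859))/(-386330 + 197167) = (-431017*1/90758 + 11157/39302)/(-189163) = (-431017/90758 + 11157/39302)*(-1/189163) = -3981810782/891742729*(-1/189163) = 3981810782/168684729845827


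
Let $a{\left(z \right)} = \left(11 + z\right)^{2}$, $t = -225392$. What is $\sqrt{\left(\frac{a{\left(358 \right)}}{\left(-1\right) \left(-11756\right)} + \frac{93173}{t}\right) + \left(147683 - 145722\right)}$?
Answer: $\frac{\sqrt{54087920449585064257}}{165606772} \approx 44.409$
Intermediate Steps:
$\sqrt{\left(\frac{a{\left(358 \right)}}{\left(-1\right) \left(-11756\right)} + \frac{93173}{t}\right) + \left(147683 - 145722\right)} = \sqrt{\left(\frac{\left(11 + 358\right)^{2}}{\left(-1\right) \left(-11756\right)} + \frac{93173}{-225392}\right) + \left(147683 - 145722\right)} = \sqrt{\left(\frac{369^{2}}{11756} + 93173 \left(- \frac{1}{225392}\right)\right) + 1961} = \sqrt{\left(136161 \cdot \frac{1}{11756} - \frac{93173}{225392}\right) + 1961} = \sqrt{\left(\frac{136161}{11756} - \frac{93173}{225392}\right) + 1961} = \sqrt{\frac{7398564581}{662427088} + 1961} = \sqrt{\frac{1306418084149}{662427088}} = \frac{\sqrt{54087920449585064257}}{165606772}$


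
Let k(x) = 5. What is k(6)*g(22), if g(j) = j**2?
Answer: 2420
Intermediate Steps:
k(6)*g(22) = 5*22**2 = 5*484 = 2420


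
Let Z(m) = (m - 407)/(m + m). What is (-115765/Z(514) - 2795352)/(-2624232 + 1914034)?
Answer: 209054542/37995593 ≈ 5.5021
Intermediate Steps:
Z(m) = (-407 + m)/(2*m) (Z(m) = (-407 + m)/((2*m)) = (-407 + m)*(1/(2*m)) = (-407 + m)/(2*m))
(-115765/Z(514) - 2795352)/(-2624232 + 1914034) = (-115765*1028/(-407 + 514) - 2795352)/(-2624232 + 1914034) = (-115765/((1/2)*(1/514)*107) - 2795352)/(-710198) = (-115765/107/1028 - 2795352)*(-1/710198) = (-115765*1028/107 - 2795352)*(-1/710198) = (-119006420/107 - 2795352)*(-1/710198) = -418109084/107*(-1/710198) = 209054542/37995593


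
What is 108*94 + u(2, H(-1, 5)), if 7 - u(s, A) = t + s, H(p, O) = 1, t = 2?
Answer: 10155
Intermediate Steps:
u(s, A) = 5 - s (u(s, A) = 7 - (2 + s) = 7 + (-2 - s) = 5 - s)
108*94 + u(2, H(-1, 5)) = 108*94 + (5 - 1*2) = 10152 + (5 - 2) = 10152 + 3 = 10155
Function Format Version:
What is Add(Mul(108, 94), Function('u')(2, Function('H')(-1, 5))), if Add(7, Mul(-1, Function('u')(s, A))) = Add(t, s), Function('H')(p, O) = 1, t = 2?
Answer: 10155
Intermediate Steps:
Function('u')(s, A) = Add(5, Mul(-1, s)) (Function('u')(s, A) = Add(7, Mul(-1, Add(2, s))) = Add(7, Add(-2, Mul(-1, s))) = Add(5, Mul(-1, s)))
Add(Mul(108, 94), Function('u')(2, Function('H')(-1, 5))) = Add(Mul(108, 94), Add(5, Mul(-1, 2))) = Add(10152, Add(5, -2)) = Add(10152, 3) = 10155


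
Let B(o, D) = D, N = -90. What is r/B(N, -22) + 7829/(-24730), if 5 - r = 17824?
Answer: 110122908/136015 ≈ 809.64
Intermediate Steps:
r = -17819 (r = 5 - 1*17824 = 5 - 17824 = -17819)
r/B(N, -22) + 7829/(-24730) = -17819/(-22) + 7829/(-24730) = -17819*(-1/22) + 7829*(-1/24730) = 17819/22 - 7829/24730 = 110122908/136015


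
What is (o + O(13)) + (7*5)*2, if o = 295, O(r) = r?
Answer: 378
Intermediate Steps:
(o + O(13)) + (7*5)*2 = (295 + 13) + (7*5)*2 = 308 + 35*2 = 308 + 70 = 378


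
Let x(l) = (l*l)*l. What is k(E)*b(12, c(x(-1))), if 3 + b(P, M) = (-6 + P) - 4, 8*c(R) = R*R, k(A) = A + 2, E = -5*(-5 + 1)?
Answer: -22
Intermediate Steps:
E = 20 (E = -5*(-4) = 20)
x(l) = l³ (x(l) = l²*l = l³)
k(A) = 2 + A
c(R) = R²/8 (c(R) = (R*R)/8 = R²/8)
b(P, M) = -13 + P (b(P, M) = -3 + ((-6 + P) - 4) = -3 + (-10 + P) = -13 + P)
k(E)*b(12, c(x(-1))) = (2 + 20)*(-13 + 12) = 22*(-1) = -22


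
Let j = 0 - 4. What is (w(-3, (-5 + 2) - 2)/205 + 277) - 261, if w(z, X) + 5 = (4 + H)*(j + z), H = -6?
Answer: 3289/205 ≈ 16.044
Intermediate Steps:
j = -4
w(z, X) = 3 - 2*z (w(z, X) = -5 + (4 - 6)*(-4 + z) = -5 - 2*(-4 + z) = -5 + (8 - 2*z) = 3 - 2*z)
(w(-3, (-5 + 2) - 2)/205 + 277) - 261 = ((3 - 2*(-3))/205 + 277) - 261 = ((3 + 6)*(1/205) + 277) - 261 = (9*(1/205) + 277) - 261 = (9/205 + 277) - 261 = 56794/205 - 261 = 3289/205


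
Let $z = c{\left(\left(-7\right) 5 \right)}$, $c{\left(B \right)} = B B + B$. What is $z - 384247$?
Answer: $-383057$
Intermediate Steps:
$c{\left(B \right)} = B + B^{2}$ ($c{\left(B \right)} = B^{2} + B = B + B^{2}$)
$z = 1190$ ($z = \left(-7\right) 5 \left(1 - 35\right) = - 35 \left(1 - 35\right) = \left(-35\right) \left(-34\right) = 1190$)
$z - 384247 = 1190 - 384247 = -383057$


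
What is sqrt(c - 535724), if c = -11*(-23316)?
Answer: 4*I*sqrt(17453) ≈ 528.44*I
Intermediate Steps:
c = 256476
sqrt(c - 535724) = sqrt(256476 - 535724) = sqrt(-279248) = 4*I*sqrt(17453)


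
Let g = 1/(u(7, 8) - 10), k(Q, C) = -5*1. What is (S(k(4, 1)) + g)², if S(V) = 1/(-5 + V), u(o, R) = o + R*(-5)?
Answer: 2809/184900 ≈ 0.015192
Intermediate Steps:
u(o, R) = o - 5*R
k(Q, C) = -5
g = -1/43 (g = 1/((7 - 5*8) - 10) = 1/((7 - 40) - 10) = 1/(-33 - 10) = 1/(-43) = -1/43 ≈ -0.023256)
(S(k(4, 1)) + g)² = (1/(-5 - 5) - 1/43)² = (1/(-10) - 1/43)² = (-⅒ - 1/43)² = (-53/430)² = 2809/184900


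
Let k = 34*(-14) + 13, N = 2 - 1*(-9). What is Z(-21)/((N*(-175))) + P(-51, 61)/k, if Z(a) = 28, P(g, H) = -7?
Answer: 73/127325 ≈ 0.00057334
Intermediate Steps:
N = 11 (N = 2 + 9 = 11)
k = -463 (k = -476 + 13 = -463)
Z(-21)/((N*(-175))) + P(-51, 61)/k = 28/((11*(-175))) - 7/(-463) = 28/(-1925) - 7*(-1/463) = 28*(-1/1925) + 7/463 = -4/275 + 7/463 = 73/127325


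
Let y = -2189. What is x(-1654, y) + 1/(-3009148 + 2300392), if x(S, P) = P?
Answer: -1551466885/708756 ≈ -2189.0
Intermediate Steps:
x(-1654, y) + 1/(-3009148 + 2300392) = -2189 + 1/(-3009148 + 2300392) = -2189 + 1/(-708756) = -2189 - 1/708756 = -1551466885/708756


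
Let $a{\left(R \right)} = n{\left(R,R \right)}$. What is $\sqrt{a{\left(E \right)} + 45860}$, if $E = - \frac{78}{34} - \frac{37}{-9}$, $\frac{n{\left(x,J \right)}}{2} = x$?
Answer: $\frac{4 \sqrt{7455707}}{51} \approx 214.16$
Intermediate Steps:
$n{\left(x,J \right)} = 2 x$
$E = \frac{278}{153}$ ($E = \left(-78\right) \frac{1}{34} - - \frac{37}{9} = - \frac{39}{17} + \frac{37}{9} = \frac{278}{153} \approx 1.817$)
$a{\left(R \right)} = 2 R$
$\sqrt{a{\left(E \right)} + 45860} = \sqrt{2 \cdot \frac{278}{153} + 45860} = \sqrt{\frac{556}{153} + 45860} = \sqrt{\frac{7017136}{153}} = \frac{4 \sqrt{7455707}}{51}$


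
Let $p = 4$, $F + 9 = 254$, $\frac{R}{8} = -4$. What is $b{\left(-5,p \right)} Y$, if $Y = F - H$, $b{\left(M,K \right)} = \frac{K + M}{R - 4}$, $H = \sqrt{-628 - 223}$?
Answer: $\frac{245}{36} - \frac{i \sqrt{851}}{36} \approx 6.8056 - 0.81033 i$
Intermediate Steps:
$R = -32$ ($R = 8 \left(-4\right) = -32$)
$F = 245$ ($F = -9 + 254 = 245$)
$H = i \sqrt{851}$ ($H = \sqrt{-851} = i \sqrt{851} \approx 29.172 i$)
$b{\left(M,K \right)} = - \frac{K}{36} - \frac{M}{36}$ ($b{\left(M,K \right)} = \frac{K + M}{-32 - 4} = \frac{K + M}{-36} = \left(K + M\right) \left(- \frac{1}{36}\right) = - \frac{K}{36} - \frac{M}{36}$)
$Y = 245 - i \sqrt{851} \approx 245.0 - 29.172 i$
$b{\left(-5,p \right)} Y = \left(\left(- \frac{1}{36}\right) 4 - - \frac{5}{36}\right) \left(245 - i \sqrt{851}\right) = \left(- \frac{1}{9} + \frac{5}{36}\right) \left(245 - i \sqrt{851}\right) = \frac{245 - i \sqrt{851}}{36} = \frac{245}{36} - \frac{i \sqrt{851}}{36}$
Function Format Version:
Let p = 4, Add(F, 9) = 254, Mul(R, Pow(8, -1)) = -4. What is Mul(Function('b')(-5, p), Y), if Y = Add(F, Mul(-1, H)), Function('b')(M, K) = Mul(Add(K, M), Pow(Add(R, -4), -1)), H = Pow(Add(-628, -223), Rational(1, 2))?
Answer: Add(Rational(245, 36), Mul(Rational(-1, 36), I, Pow(851, Rational(1, 2)))) ≈ Add(6.8056, Mul(-0.81033, I))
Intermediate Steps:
R = -32 (R = Mul(8, -4) = -32)
F = 245 (F = Add(-9, 254) = 245)
H = Mul(I, Pow(851, Rational(1, 2))) (H = Pow(-851, Rational(1, 2)) = Mul(I, Pow(851, Rational(1, 2))) ≈ Mul(29.172, I))
Function('b')(M, K) = Add(Mul(Rational(-1, 36), K), Mul(Rational(-1, 36), M)) (Function('b')(M, K) = Mul(Add(K, M), Pow(Add(-32, -4), -1)) = Mul(Add(K, M), Pow(-36, -1)) = Mul(Add(K, M), Rational(-1, 36)) = Add(Mul(Rational(-1, 36), K), Mul(Rational(-1, 36), M)))
Y = Add(245, Mul(-1, I, Pow(851, Rational(1, 2)))) (Y = Add(245, Mul(-1, Mul(I, Pow(851, Rational(1, 2))))) = Add(245, Mul(-1, I, Pow(851, Rational(1, 2)))) ≈ Add(245.00, Mul(-29.172, I)))
Mul(Function('b')(-5, p), Y) = Mul(Add(Mul(Rational(-1, 36), 4), Mul(Rational(-1, 36), -5)), Add(245, Mul(-1, I, Pow(851, Rational(1, 2))))) = Mul(Add(Rational(-1, 9), Rational(5, 36)), Add(245, Mul(-1, I, Pow(851, Rational(1, 2))))) = Mul(Rational(1, 36), Add(245, Mul(-1, I, Pow(851, Rational(1, 2))))) = Add(Rational(245, 36), Mul(Rational(-1, 36), I, Pow(851, Rational(1, 2))))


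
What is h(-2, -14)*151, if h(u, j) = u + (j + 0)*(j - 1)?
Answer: 31408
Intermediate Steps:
h(u, j) = u + j*(-1 + j)
h(-2, -14)*151 = (-2 + (-14)² - 1*(-14))*151 = (-2 + 196 + 14)*151 = 208*151 = 31408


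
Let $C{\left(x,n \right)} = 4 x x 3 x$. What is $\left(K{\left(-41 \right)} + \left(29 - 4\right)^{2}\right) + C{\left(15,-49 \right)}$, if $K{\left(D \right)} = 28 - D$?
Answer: $41194$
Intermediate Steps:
$C{\left(x,n \right)} = 12 x^{3}$ ($C{\left(x,n \right)} = 4 x^{2} \cdot 3 x = 4 \cdot 3 x^{2} x = 12 x^{2} x = 12 x^{3}$)
$\left(K{\left(-41 \right)} + \left(29 - 4\right)^{2}\right) + C{\left(15,-49 \right)} = \left(\left(28 - -41\right) + \left(29 - 4\right)^{2}\right) + 12 \cdot 15^{3} = \left(\left(28 + 41\right) + \left(29 - 4\right)^{2}\right) + 12 \cdot 3375 = \left(69 + 25^{2}\right) + 40500 = \left(69 + 625\right) + 40500 = 694 + 40500 = 41194$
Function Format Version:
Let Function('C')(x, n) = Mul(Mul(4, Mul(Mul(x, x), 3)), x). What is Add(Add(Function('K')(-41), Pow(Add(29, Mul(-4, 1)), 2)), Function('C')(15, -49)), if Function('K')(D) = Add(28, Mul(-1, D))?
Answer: 41194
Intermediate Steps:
Function('C')(x, n) = Mul(12, Pow(x, 3)) (Function('C')(x, n) = Mul(Mul(4, Mul(Pow(x, 2), 3)), x) = Mul(Mul(4, Mul(3, Pow(x, 2))), x) = Mul(Mul(12, Pow(x, 2)), x) = Mul(12, Pow(x, 3)))
Add(Add(Function('K')(-41), Pow(Add(29, Mul(-4, 1)), 2)), Function('C')(15, -49)) = Add(Add(Add(28, Mul(-1, -41)), Pow(Add(29, Mul(-4, 1)), 2)), Mul(12, Pow(15, 3))) = Add(Add(Add(28, 41), Pow(Add(29, -4), 2)), Mul(12, 3375)) = Add(Add(69, Pow(25, 2)), 40500) = Add(Add(69, 625), 40500) = Add(694, 40500) = 41194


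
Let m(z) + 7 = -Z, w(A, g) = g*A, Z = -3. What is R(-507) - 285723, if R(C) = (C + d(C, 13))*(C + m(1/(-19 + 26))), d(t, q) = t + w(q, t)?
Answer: 3600432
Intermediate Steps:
w(A, g) = A*g
d(t, q) = t + q*t
m(z) = -4 (m(z) = -7 - 1*(-3) = -7 + 3 = -4)
R(C) = 15*C*(-4 + C) (R(C) = (C + C*(1 + 13))*(C - 4) = (C + C*14)*(-4 + C) = (C + 14*C)*(-4 + C) = (15*C)*(-4 + C) = 15*C*(-4 + C))
R(-507) - 285723 = 15*(-507)*(-4 - 507) - 285723 = 15*(-507)*(-511) - 285723 = 3886155 - 285723 = 3600432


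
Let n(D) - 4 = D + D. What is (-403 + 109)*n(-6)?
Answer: 2352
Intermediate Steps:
n(D) = 4 + 2*D (n(D) = 4 + (D + D) = 4 + 2*D)
(-403 + 109)*n(-6) = (-403 + 109)*(4 + 2*(-6)) = -294*(4 - 12) = -294*(-8) = 2352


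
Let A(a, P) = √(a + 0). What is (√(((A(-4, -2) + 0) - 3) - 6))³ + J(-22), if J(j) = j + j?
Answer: -44 + (-9 + 2*I)^(3/2) ≈ -53.018 - 26.502*I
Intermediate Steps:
J(j) = 2*j
A(a, P) = √a
(√(((A(-4, -2) + 0) - 3) - 6))³ + J(-22) = (√(((√(-4) + 0) - 3) - 6))³ + 2*(-22) = (√(((2*I + 0) - 3) - 6))³ - 44 = (√((2*I - 3) - 6))³ - 44 = (√((-3 + 2*I) - 6))³ - 44 = (√(-9 + 2*I))³ - 44 = (-9 + 2*I)^(3/2) - 44 = -44 + (-9 + 2*I)^(3/2)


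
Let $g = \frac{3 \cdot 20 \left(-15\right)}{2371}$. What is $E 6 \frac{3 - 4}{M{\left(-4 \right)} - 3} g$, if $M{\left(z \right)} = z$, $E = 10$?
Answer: $- \frac{54000}{16597} \approx -3.2536$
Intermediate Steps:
$g = - \frac{900}{2371}$ ($g = 60 \left(-15\right) \frac{1}{2371} = \left(-900\right) \frac{1}{2371} = - \frac{900}{2371} \approx -0.37959$)
$E 6 \frac{3 - 4}{M{\left(-4 \right)} - 3} g = 10 \cdot 6 \frac{3 - 4}{-4 - 3} \left(- \frac{900}{2371}\right) = 60 \left(- \frac{1}{-7}\right) \left(- \frac{900}{2371}\right) = 60 \left(\left(-1\right) \left(- \frac{1}{7}\right)\right) \left(- \frac{900}{2371}\right) = 60 \cdot \frac{1}{7} \left(- \frac{900}{2371}\right) = \frac{60}{7} \left(- \frac{900}{2371}\right) = - \frac{54000}{16597}$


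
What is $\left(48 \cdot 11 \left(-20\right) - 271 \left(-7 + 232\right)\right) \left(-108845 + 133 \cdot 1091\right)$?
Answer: $-2593716030$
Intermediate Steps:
$\left(48 \cdot 11 \left(-20\right) - 271 \left(-7 + 232\right)\right) \left(-108845 + 133 \cdot 1091\right) = \left(528 \left(-20\right) - 60975\right) \left(-108845 + 145103\right) = \left(-10560 - 60975\right) 36258 = \left(-71535\right) 36258 = -2593716030$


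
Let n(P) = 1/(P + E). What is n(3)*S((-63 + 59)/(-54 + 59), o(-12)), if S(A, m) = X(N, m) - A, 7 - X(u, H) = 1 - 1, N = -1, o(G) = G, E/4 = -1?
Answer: -39/5 ≈ -7.8000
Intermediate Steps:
E = -4 (E = 4*(-1) = -4)
n(P) = 1/(-4 + P) (n(P) = 1/(P - 4) = 1/(-4 + P))
X(u, H) = 7 (X(u, H) = 7 - (1 - 1) = 7 - 1*0 = 7 + 0 = 7)
S(A, m) = 7 - A
n(3)*S((-63 + 59)/(-54 + 59), o(-12)) = (7 - (-63 + 59)/(-54 + 59))/(-4 + 3) = (7 - (-4)/5)/(-1) = -(7 - (-4)/5) = -(7 - 1*(-⅘)) = -(7 + ⅘) = -1*39/5 = -39/5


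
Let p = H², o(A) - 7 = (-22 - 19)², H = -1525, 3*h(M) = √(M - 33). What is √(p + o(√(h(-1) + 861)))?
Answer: √2327313 ≈ 1525.6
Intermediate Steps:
h(M) = √(-33 + M)/3 (h(M) = √(M - 33)/3 = √(-33 + M)/3)
o(A) = 1688 (o(A) = 7 + (-22 - 19)² = 7 + (-41)² = 7 + 1681 = 1688)
p = 2325625 (p = (-1525)² = 2325625)
√(p + o(√(h(-1) + 861))) = √(2325625 + 1688) = √2327313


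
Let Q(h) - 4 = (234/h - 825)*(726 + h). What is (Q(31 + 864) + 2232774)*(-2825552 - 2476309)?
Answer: -4251083837642889/895 ≈ -4.7498e+12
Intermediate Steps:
Q(h) = 4 + (-825 + 234/h)*(726 + h) (Q(h) = 4 + (234/h - 825)*(726 + h) = 4 + (-825 + 234/h)*(726 + h))
(Q(31 + 864) + 2232774)*(-2825552 - 2476309) = ((-598712 - 825*(31 + 864) + 169884/(31 + 864)) + 2232774)*(-2825552 - 2476309) = ((-598712 - 825*895 + 169884/895) + 2232774)*(-5301861) = ((-598712 - 738375 + 169884*(1/895)) + 2232774)*(-5301861) = ((-598712 - 738375 + 169884/895) + 2232774)*(-5301861) = (-1196522981/895 + 2232774)*(-5301861) = (801809749/895)*(-5301861) = -4251083837642889/895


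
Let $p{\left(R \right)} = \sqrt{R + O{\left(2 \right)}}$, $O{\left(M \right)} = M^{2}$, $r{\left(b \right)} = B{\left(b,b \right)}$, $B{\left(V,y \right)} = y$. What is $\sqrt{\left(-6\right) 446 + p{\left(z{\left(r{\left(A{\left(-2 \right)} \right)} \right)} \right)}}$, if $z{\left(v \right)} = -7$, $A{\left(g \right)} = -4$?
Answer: $\sqrt{-2676 + i \sqrt{3}} \approx 0.0167 + 51.73 i$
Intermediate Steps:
$r{\left(b \right)} = b$
$p{\left(R \right)} = \sqrt{4 + R}$ ($p{\left(R \right)} = \sqrt{R + 2^{2}} = \sqrt{R + 4} = \sqrt{4 + R}$)
$\sqrt{\left(-6\right) 446 + p{\left(z{\left(r{\left(A{\left(-2 \right)} \right)} \right)} \right)}} = \sqrt{\left(-6\right) 446 + \sqrt{4 - 7}} = \sqrt{-2676 + \sqrt{-3}} = \sqrt{-2676 + i \sqrt{3}}$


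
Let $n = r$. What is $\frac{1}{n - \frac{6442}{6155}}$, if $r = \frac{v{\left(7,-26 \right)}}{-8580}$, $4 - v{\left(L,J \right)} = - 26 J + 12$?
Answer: $- \frac{880165}{851039} \approx -1.0342$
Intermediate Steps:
$v{\left(L,J \right)} = -8 + 26 J$ ($v{\left(L,J \right)} = 4 - \left(- 26 J + 12\right) = 4 - \left(12 - 26 J\right) = 4 + \left(-12 + 26 J\right) = -8 + 26 J$)
$r = \frac{57}{715}$ ($r = \frac{-8 + 26 \left(-26\right)}{-8580} = \left(-8 - 676\right) \left(- \frac{1}{8580}\right) = \left(-684\right) \left(- \frac{1}{8580}\right) = \frac{57}{715} \approx 0.07972$)
$n = \frac{57}{715} \approx 0.07972$
$\frac{1}{n - \frac{6442}{6155}} = \frac{1}{\frac{57}{715} - \frac{6442}{6155}} = \frac{1}{- \frac{851039}{880165}} = - \frac{880165}{851039}$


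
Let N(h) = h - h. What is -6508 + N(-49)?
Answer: -6508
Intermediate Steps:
N(h) = 0
-6508 + N(-49) = -6508 + 0 = -6508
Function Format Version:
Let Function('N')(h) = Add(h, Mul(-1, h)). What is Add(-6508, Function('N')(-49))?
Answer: -6508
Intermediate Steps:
Function('N')(h) = 0
Add(-6508, Function('N')(-49)) = Add(-6508, 0) = -6508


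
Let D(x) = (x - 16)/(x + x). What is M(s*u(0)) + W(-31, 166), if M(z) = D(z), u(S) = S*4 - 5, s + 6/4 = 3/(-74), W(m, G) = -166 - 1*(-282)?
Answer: 65813/570 ≈ 115.46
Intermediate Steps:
W(m, G) = 116 (W(m, G) = -166 + 282 = 116)
s = -57/37 (s = -3/2 + 3/(-74) = -3/2 + 3*(-1/74) = -3/2 - 3/74 = -57/37 ≈ -1.5405)
D(x) = (-16 + x)/(2*x) (D(x) = (-16 + x)/((2*x)) = (-16 + x)*(1/(2*x)) = (-16 + x)/(2*x))
u(S) = -5 + 4*S (u(S) = 4*S - 5 = -5 + 4*S)
M(z) = (-16 + z)/(2*z)
M(s*u(0)) + W(-31, 166) = (-16 - 57*(-5 + 4*0)/37)/(2*((-57*(-5 + 4*0)/37))) + 116 = (-16 - 57*(-5 + 0)/37)/(2*((-57*(-5 + 0)/37))) + 116 = (-16 - 57/37*(-5))/(2*((-57/37*(-5)))) + 116 = (-16 + 285/37)/(2*(285/37)) + 116 = (½)*(37/285)*(-307/37) + 116 = -307/570 + 116 = 65813/570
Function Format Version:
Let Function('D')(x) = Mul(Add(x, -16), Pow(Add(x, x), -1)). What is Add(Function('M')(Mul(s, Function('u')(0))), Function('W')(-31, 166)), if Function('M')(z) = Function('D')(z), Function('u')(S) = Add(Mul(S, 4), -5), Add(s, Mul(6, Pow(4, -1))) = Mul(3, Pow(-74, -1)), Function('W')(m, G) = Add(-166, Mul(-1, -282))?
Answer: Rational(65813, 570) ≈ 115.46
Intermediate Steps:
Function('W')(m, G) = 116 (Function('W')(m, G) = Add(-166, 282) = 116)
s = Rational(-57, 37) (s = Add(Rational(-3, 2), Mul(3, Pow(-74, -1))) = Add(Rational(-3, 2), Mul(3, Rational(-1, 74))) = Add(Rational(-3, 2), Rational(-3, 74)) = Rational(-57, 37) ≈ -1.5405)
Function('D')(x) = Mul(Rational(1, 2), Pow(x, -1), Add(-16, x)) (Function('D')(x) = Mul(Add(-16, x), Pow(Mul(2, x), -1)) = Mul(Add(-16, x), Mul(Rational(1, 2), Pow(x, -1))) = Mul(Rational(1, 2), Pow(x, -1), Add(-16, x)))
Function('u')(S) = Add(-5, Mul(4, S)) (Function('u')(S) = Add(Mul(4, S), -5) = Add(-5, Mul(4, S)))
Function('M')(z) = Mul(Rational(1, 2), Pow(z, -1), Add(-16, z))
Add(Function('M')(Mul(s, Function('u')(0))), Function('W')(-31, 166)) = Add(Mul(Rational(1, 2), Pow(Mul(Rational(-57, 37), Add(-5, Mul(4, 0))), -1), Add(-16, Mul(Rational(-57, 37), Add(-5, Mul(4, 0))))), 116) = Add(Mul(Rational(1, 2), Pow(Mul(Rational(-57, 37), Add(-5, 0)), -1), Add(-16, Mul(Rational(-57, 37), Add(-5, 0)))), 116) = Add(Mul(Rational(1, 2), Pow(Mul(Rational(-57, 37), -5), -1), Add(-16, Mul(Rational(-57, 37), -5))), 116) = Add(Mul(Rational(1, 2), Pow(Rational(285, 37), -1), Add(-16, Rational(285, 37))), 116) = Add(Mul(Rational(1, 2), Rational(37, 285), Rational(-307, 37)), 116) = Add(Rational(-307, 570), 116) = Rational(65813, 570)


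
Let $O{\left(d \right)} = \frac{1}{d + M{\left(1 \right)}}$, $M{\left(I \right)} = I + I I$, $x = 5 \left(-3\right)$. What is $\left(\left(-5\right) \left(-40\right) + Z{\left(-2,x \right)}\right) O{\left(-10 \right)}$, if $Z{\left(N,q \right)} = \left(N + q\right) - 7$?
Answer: $-22$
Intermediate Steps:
$x = -15$
$M{\left(I \right)} = I + I^{2}$
$Z{\left(N,q \right)} = -7 + N + q$
$O{\left(d \right)} = \frac{1}{2 + d}$ ($O{\left(d \right)} = \frac{1}{d + 1 \left(1 + 1\right)} = \frac{1}{d + 1 \cdot 2} = \frac{1}{d + 2} = \frac{1}{2 + d}$)
$\left(\left(-5\right) \left(-40\right) + Z{\left(-2,x \right)}\right) O{\left(-10 \right)} = \frac{\left(-5\right) \left(-40\right) - 24}{2 - 10} = \frac{200 - 24}{-8} = 176 \left(- \frac{1}{8}\right) = -22$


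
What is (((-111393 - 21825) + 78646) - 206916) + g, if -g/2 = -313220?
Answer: 364952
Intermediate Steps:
g = 626440 (g = -2*(-313220) = 626440)
(((-111393 - 21825) + 78646) - 206916) + g = (((-111393 - 21825) + 78646) - 206916) + 626440 = ((-133218 + 78646) - 206916) + 626440 = (-54572 - 206916) + 626440 = -261488 + 626440 = 364952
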